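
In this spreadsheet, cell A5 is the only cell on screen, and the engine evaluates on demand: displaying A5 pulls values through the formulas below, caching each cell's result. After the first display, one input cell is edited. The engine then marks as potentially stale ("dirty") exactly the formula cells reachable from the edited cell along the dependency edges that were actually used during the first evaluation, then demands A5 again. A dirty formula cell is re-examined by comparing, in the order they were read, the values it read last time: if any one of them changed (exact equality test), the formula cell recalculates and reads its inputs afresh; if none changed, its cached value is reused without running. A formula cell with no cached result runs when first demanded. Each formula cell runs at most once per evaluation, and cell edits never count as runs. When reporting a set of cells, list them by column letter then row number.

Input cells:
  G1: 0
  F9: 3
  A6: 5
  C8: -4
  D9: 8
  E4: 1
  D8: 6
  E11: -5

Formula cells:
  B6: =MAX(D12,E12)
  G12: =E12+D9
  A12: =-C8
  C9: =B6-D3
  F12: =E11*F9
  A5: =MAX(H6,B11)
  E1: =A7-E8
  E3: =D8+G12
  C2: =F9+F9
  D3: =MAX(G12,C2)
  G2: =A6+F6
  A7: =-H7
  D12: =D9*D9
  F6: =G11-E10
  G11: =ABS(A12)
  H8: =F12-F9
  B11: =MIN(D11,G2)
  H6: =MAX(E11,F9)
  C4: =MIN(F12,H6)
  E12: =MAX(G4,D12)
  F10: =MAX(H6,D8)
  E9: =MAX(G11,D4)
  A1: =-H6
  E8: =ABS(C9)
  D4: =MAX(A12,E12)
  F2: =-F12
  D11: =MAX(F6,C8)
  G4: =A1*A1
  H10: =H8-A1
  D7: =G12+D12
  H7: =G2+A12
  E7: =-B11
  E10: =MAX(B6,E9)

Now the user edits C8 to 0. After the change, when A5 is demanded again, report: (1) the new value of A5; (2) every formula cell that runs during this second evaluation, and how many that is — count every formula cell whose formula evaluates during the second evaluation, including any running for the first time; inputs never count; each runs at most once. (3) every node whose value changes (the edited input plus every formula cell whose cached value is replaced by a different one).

Initial pass — values computed on the first demand:
  A12 = -(-4) = 4
  D12 = 8 * 8 = 64
  G11 = ABS(4) = 4
  H6 = MAX(-5, 3) = 3
  A1 = -(3) = -3
  G4 = -3 * -3 = 9
  E12 = MAX(9, 64) = 64
  B6 = MAX(64, 64) = 64
  D4 = MAX(4, 64) = 64
  E9 = MAX(4, 64) = 64
  E10 = MAX(64, 64) = 64
  F6 = 4 - 64 = -60
  D11 = MAX(-60, -4) = -4
  G2 = 5 + -60 = -55
  B11 = MIN(-4, -55) = -55
  A5 = MAX(3, -55) = 3

Second demand — change propagation:
  A12: re-runs because C8 -4->0; new result 0.
  D4: re-runs because A12 4->0; new result 64 (unchanged).
  G11: re-runs because A12 4->0; new result 0.
  E9: re-runs because G11 4->0; new result 64 (unchanged).
  E10: re-examined; everything it read last time is the same (B6 unchanged, E9 unchanged) — cache 64 kept, no run.
  F6: re-runs because G11 4->0; new result -64.
  D11: re-runs because F6 -60->-64; C8 -4->0; new result 0.
  G2: re-runs because F6 -60->-64; new result -59.
  B11: re-runs because D11 -4->0; G2 -55->-59; new result -59.
  A5: re-runs because B11 -55->-59; new result 3 (unchanged).

The important point: at E10 every value read last time is unchanged, so the dirty flag clears without a run.

A5 now evaluates to 3.
Run set: A5, A12, B11, D4, D11, E9, F6, G2, G11 (9 run).
Changed values: A12, B11, C8, D11, F6, G2, G11.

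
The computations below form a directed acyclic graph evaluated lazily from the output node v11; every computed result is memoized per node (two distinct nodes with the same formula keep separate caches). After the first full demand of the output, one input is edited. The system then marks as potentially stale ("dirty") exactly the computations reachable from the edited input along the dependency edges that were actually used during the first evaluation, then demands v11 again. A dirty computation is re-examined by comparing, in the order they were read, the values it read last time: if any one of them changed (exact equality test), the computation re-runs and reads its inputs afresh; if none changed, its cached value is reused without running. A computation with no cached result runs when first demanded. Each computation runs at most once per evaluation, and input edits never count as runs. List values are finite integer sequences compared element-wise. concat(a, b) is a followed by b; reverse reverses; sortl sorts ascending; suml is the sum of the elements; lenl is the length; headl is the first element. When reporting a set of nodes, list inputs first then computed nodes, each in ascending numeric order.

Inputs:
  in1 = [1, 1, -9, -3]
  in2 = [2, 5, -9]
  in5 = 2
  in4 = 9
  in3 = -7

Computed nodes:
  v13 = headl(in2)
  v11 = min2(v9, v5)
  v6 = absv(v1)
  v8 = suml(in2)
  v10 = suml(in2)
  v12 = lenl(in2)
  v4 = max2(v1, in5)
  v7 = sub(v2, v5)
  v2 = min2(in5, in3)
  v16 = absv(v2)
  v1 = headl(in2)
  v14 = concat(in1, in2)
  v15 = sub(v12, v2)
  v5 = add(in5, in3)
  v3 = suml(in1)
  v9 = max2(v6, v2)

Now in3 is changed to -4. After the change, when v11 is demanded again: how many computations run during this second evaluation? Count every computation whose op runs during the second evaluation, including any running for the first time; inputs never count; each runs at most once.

4 computations run: v2, v5, v9, v11.

First demand of the output computes:
  v1 = headl([2, 5, -9]) = 2
  v2 = min2(2, -7) = -7
  v5 = add(2, -7) = -5
  v6 = absv(2) = 2
  v9 = max2(2, -7) = 2
  v11 = min2(2, -5) = -5

After the edit, cleaning proceeds:
  v2: a read changed (in3 -7->-4) — executes, giving -4.
  v5: a read changed (in3 -7->-4) — executes, giving -2.
  v9: a read changed (v2 -7->-4) — executes, giving 2 — identical to its old value.
  v11: a read changed (v5 -5->-2) — executes, giving -2.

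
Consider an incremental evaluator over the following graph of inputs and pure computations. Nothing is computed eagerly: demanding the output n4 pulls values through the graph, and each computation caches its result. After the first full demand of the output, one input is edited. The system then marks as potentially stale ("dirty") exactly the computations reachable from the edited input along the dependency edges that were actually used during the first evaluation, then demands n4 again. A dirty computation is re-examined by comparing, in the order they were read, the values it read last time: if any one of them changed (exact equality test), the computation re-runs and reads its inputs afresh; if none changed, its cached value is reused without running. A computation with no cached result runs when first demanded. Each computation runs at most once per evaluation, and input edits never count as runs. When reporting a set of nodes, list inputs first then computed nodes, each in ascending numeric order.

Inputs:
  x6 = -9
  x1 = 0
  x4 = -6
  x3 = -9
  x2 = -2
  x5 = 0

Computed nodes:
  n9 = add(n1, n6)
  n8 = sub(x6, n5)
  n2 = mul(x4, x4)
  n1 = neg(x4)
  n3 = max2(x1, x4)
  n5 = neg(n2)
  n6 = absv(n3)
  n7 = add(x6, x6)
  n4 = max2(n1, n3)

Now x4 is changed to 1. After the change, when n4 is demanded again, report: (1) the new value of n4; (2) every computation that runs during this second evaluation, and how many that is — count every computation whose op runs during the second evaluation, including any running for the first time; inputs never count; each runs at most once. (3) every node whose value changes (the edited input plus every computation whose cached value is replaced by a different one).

Initial pass — values computed on the first demand:
  n1 = neg(-6) = 6
  n3 = max2(0, -6) = 0
  n4 = max2(6, 0) = 6

Second demand — change propagation:
  n1: re-runs because x4 -6->1; new result -1.
  n3: re-runs because x4 -6->1; new result 1.
  n4: re-runs because n1 6->-1; n3 0->1; new result 1.

n4 now evaluates to 1.
Run set: n1, n3, n4 (3 run).
Changed values: x4, n1, n3, n4.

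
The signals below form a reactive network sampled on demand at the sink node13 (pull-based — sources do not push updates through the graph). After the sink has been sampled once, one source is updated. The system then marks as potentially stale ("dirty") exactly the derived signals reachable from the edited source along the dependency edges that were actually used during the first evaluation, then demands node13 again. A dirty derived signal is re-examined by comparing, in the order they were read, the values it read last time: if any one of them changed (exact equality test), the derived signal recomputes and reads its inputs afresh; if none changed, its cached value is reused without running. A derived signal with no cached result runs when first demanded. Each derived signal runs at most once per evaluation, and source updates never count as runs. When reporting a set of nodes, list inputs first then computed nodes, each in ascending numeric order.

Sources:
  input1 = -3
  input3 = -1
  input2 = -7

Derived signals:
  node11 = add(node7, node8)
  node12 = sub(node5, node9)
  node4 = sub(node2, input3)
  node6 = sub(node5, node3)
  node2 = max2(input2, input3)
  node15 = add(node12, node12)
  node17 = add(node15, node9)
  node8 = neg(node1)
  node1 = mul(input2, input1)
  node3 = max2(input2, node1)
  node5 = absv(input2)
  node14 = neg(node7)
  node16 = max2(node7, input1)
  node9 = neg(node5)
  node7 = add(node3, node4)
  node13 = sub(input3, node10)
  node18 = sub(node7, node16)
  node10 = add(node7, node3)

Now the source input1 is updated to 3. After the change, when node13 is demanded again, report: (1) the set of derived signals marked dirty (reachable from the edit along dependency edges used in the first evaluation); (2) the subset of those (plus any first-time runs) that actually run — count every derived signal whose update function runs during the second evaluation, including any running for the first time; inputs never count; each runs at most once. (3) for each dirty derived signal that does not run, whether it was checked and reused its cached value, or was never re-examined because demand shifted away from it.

Initial pass — values computed on the first demand:
  node1 = mul(-7, -3) = 21
  node2 = max2(-7, -1) = -1
  node3 = max2(-7, 21) = 21
  node4 = sub(-1, -1) = 0
  node7 = add(21, 0) = 21
  node10 = add(21, 21) = 42
  node13 = sub(-1, 42) = -43

Second demand — change propagation:
  node1: re-runs because input1 -3->3; new result -21.
  node3: re-runs because node1 21->-21; new result -7.
  node7: re-runs because node3 21->-7; new result -7.
  node10: re-runs because node7 21->-7; node3 21->-7; new result -14.
  node13: re-runs because node10 42->-14; new result 13.

Dirty set: node1, node3, node7, node10, node13.
Run set: node1, node3, node7, node10, node13 (5 run).
All dirty derived signals ended up running.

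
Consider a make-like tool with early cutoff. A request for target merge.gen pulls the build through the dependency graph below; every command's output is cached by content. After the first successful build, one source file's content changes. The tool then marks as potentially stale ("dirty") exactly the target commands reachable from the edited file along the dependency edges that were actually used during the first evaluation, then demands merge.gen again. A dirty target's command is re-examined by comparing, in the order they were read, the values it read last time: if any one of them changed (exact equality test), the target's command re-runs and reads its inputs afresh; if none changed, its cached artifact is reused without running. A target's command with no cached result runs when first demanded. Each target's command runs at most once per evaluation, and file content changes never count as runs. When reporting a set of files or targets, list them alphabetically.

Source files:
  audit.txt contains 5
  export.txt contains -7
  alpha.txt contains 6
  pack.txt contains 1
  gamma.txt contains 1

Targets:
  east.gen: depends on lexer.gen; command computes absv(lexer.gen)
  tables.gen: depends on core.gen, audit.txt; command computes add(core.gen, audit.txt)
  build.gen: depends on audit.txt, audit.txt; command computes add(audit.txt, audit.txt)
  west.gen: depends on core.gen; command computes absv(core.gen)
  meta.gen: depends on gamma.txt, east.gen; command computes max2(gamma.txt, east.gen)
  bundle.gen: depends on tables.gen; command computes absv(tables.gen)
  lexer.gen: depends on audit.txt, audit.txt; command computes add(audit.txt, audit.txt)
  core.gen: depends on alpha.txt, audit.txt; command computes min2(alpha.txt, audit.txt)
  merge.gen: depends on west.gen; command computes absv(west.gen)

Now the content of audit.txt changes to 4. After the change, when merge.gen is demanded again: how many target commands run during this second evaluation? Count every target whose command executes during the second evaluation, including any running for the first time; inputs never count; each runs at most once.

First demand of the output computes:
  core.gen = min2(6, 5) = 5
  west.gen = absv(5) = 5
  merge.gen = absv(5) = 5

After the edit, cleaning proceeds:
  core.gen: a read changed (audit.txt 5->4) — executes, giving 4.
  west.gen: a read changed (core.gen 5->4) — executes, giving 4.
  merge.gen: a read changed (west.gen 5->4) — executes, giving 4.

3 target commands run: core.gen, merge.gen, west.gen.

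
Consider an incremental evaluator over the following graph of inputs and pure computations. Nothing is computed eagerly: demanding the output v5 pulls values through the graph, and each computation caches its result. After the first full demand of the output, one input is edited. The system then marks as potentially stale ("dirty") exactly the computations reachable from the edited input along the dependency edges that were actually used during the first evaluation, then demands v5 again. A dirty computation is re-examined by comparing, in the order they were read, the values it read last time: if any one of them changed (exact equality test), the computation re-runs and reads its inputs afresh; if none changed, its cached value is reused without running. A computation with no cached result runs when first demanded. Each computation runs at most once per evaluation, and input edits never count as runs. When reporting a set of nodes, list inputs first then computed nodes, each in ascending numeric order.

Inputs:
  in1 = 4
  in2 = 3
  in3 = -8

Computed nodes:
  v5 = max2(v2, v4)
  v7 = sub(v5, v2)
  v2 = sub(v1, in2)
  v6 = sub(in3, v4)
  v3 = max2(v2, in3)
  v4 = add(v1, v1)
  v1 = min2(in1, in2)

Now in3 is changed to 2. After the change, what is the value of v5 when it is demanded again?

Initial pass — values computed on the first demand:
  v1 = min2(4, 3) = 3
  v2 = sub(3, 3) = 0
  v4 = add(3, 3) = 6
  v5 = max2(0, 6) = 6

Second demand — change propagation:
  no demanded computation ever read in3, so the edit dirties nothing and nothing runs.

The important point: nothing the output needs ever reads in3, so the edit is invisible to it.

v5 now evaluates to 6.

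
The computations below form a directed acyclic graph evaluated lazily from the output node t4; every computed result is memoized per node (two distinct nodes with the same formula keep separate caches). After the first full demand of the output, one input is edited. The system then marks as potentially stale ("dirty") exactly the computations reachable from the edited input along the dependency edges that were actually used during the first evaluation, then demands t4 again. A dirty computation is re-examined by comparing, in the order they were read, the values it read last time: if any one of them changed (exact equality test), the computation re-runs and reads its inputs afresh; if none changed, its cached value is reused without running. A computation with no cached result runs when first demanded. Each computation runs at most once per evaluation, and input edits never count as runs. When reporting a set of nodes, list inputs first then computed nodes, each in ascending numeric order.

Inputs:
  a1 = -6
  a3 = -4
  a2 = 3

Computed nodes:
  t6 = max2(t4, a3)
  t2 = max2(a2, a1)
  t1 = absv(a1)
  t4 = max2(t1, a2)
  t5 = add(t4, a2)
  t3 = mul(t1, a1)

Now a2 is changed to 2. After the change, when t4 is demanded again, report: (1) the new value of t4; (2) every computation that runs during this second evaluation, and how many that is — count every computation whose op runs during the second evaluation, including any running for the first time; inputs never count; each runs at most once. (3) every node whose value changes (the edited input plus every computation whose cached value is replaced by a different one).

First demand of the output computes:
  t1 = absv(-6) = 6
  t4 = max2(6, 3) = 6

After the edit, cleaning proceeds:
  t4: a read changed (a2 3->2) — executes, giving 6 — identical to its old value.

Demanding t4 again yields 6.
1 computations run: t4.
The nodes whose values change: a2.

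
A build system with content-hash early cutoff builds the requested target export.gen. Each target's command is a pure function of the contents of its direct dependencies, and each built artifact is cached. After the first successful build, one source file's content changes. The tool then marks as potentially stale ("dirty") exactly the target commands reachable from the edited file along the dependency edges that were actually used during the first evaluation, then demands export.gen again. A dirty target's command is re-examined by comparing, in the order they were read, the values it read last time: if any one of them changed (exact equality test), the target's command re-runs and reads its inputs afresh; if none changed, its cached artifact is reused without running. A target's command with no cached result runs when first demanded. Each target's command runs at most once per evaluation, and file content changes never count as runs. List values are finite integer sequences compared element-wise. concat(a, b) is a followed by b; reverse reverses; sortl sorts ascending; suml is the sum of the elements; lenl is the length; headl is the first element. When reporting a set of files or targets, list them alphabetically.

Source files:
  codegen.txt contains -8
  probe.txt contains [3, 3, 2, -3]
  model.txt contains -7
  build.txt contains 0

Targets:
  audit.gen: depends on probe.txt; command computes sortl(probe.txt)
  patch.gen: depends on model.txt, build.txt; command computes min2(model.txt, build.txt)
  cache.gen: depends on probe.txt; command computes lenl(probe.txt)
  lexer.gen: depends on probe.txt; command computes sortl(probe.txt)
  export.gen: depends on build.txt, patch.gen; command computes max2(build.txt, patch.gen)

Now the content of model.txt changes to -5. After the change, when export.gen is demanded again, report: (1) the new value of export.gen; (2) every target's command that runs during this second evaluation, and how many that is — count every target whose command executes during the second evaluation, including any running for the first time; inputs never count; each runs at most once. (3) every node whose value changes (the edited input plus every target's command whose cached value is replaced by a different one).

New value of export.gen: 0.
Target commands that run: export.gen, patch.gen — 2 in total.
Values that change: model.txt, patch.gen.

First evaluation (everything demanded from the output):
  patch.gen = min2(-7, 0) = -7
  export.gen = max2(0, -7) = 0

Propagation after the edit:
  patch.gen: runs — model.txt -7->-5; result -5.
  export.gen: runs — patch.gen -7->-5; result 0 (same value as before).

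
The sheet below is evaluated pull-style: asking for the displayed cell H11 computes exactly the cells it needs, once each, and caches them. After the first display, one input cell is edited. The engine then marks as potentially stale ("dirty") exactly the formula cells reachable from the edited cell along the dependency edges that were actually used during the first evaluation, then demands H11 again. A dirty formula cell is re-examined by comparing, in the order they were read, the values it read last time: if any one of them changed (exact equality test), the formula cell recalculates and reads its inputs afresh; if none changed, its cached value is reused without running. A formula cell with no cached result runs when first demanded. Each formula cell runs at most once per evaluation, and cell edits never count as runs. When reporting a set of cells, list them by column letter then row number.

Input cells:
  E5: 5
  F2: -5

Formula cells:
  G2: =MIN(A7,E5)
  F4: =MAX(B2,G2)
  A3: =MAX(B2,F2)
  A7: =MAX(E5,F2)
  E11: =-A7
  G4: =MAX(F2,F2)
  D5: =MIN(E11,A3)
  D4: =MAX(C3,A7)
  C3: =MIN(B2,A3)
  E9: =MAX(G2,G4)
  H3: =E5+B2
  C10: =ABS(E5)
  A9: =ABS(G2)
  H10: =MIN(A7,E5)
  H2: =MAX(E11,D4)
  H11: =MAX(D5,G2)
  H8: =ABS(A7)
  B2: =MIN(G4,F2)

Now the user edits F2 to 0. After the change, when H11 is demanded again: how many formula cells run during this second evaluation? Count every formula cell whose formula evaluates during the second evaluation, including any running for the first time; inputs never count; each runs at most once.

5 formula cells run: A3, A7, B2, D5, G4.
Note where the cutoff bites: G2 is checked, finds nothing changed, and keeps its cache.

First demand of the output computes:
  A7 = MAX(5, -5) = 5
  E11 = -(5) = -5
  G2 = MIN(5, 5) = 5
  G4 = MAX(-5, -5) = -5
  B2 = MIN(-5, -5) = -5
  A3 = MAX(-5, -5) = -5
  D5 = MIN(-5, -5) = -5
  H11 = MAX(-5, 5) = 5

After the edit, cleaning proceeds:
  A7: a read changed (F2 -5->0) — executes, giving 5 — identical to its old value.
  E11: dirty, but its reads are unchanged (A7 unchanged); cached -5 stands.
  G2: dirty, but its reads are unchanged (A7 unchanged, E5 unchanged); cached 5 stands.
  G4: a read changed (F2 -5->0; F2 -5->0) — executes, giving 0.
  B2: a read changed (G4 -5->0; F2 -5->0) — executes, giving 0.
  A3: a read changed (B2 -5->0; F2 -5->0) — executes, giving 0.
  D5: a read changed (A3 -5->0) — executes, giving -5 — identical to its old value.
  H11: dirty, but its reads are unchanged (D5 unchanged, G2 unchanged); cached 5 stands.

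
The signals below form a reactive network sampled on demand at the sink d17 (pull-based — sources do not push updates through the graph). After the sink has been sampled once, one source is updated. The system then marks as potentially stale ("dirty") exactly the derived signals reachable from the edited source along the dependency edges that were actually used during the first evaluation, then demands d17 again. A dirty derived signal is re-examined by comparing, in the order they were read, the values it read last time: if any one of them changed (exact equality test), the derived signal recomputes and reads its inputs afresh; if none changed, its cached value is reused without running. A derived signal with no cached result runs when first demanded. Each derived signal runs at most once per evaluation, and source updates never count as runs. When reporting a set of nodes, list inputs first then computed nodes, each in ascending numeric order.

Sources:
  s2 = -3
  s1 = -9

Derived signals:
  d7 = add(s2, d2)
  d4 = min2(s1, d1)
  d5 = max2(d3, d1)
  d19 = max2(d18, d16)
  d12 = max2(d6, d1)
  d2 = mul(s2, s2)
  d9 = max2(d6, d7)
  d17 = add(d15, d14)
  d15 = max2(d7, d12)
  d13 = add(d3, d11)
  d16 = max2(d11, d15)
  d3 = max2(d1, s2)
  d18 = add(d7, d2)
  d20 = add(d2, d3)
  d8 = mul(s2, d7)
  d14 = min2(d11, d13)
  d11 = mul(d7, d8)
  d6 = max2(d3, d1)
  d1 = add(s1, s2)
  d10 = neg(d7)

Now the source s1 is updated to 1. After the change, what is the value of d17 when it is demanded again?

Initial pass — values computed on the first demand:
  d1 = add(-9, -3) = -12
  d2 = mul(-3, -3) = 9
  d3 = max2(-12, -3) = -3
  d6 = max2(-3, -12) = -3
  d7 = add(-3, 9) = 6
  d8 = mul(-3, 6) = -18
  d11 = mul(6, -18) = -108
  d12 = max2(-3, -12) = -3
  d13 = add(-3, -108) = -111
  d14 = min2(-108, -111) = -111
  d15 = max2(6, -3) = 6
  d17 = add(6, -111) = -105

Second demand — change propagation:
  d1: re-runs because s1 -9->1; new result -2.
  d3: re-runs because d1 -12->-2; new result -2.
  d6: re-runs because d3 -3->-2; d1 -12->-2; new result -2.
  d12: re-runs because d6 -3->-2; d1 -12->-2; new result -2.
  d13: re-runs because d3 -3->-2; new result -110.
  d14: re-runs because d13 -111->-110; new result -110.
  d15: re-runs because d12 -3->-2; new result 6 (unchanged).
  d17: re-runs because d14 -111->-110; new result -104.

d17 now evaluates to -104.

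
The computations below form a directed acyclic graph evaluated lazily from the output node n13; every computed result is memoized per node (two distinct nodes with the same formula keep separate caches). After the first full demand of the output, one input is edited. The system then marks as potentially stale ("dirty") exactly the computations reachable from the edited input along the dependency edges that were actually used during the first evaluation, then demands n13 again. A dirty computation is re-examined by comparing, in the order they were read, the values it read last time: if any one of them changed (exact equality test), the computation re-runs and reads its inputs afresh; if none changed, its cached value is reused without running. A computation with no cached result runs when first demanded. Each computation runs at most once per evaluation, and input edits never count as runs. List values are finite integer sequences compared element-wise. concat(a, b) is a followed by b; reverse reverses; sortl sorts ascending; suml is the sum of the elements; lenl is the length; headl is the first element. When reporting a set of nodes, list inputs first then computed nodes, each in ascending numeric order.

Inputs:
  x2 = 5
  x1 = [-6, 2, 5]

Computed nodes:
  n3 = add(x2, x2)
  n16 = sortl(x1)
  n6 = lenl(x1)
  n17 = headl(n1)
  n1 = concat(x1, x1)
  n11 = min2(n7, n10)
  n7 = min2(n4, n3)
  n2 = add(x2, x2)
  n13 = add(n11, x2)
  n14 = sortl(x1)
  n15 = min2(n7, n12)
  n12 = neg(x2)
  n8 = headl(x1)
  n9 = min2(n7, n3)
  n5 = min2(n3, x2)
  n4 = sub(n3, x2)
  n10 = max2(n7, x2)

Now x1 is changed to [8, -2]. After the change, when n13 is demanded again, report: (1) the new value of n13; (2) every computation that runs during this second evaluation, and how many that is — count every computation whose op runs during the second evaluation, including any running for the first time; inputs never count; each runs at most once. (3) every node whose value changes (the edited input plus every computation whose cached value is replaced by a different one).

First demand of the output computes:
  n3 = add(5, 5) = 10
  n4 = sub(10, 5) = 5
  n7 = min2(5, 10) = 5
  n10 = max2(5, 5) = 5
  n11 = min2(5, 5) = 5
  n13 = add(5, 5) = 10

After the edit, cleaning proceeds:
  x1 only reaches undemanded nodes; the second demand re-runs nothing.

Note the shortcut — x1 feeds only undemanded nodes, so no recomputation happens.

Demanding n13 again yields 10.
0 computations run: none.
The nodes whose values change: x1.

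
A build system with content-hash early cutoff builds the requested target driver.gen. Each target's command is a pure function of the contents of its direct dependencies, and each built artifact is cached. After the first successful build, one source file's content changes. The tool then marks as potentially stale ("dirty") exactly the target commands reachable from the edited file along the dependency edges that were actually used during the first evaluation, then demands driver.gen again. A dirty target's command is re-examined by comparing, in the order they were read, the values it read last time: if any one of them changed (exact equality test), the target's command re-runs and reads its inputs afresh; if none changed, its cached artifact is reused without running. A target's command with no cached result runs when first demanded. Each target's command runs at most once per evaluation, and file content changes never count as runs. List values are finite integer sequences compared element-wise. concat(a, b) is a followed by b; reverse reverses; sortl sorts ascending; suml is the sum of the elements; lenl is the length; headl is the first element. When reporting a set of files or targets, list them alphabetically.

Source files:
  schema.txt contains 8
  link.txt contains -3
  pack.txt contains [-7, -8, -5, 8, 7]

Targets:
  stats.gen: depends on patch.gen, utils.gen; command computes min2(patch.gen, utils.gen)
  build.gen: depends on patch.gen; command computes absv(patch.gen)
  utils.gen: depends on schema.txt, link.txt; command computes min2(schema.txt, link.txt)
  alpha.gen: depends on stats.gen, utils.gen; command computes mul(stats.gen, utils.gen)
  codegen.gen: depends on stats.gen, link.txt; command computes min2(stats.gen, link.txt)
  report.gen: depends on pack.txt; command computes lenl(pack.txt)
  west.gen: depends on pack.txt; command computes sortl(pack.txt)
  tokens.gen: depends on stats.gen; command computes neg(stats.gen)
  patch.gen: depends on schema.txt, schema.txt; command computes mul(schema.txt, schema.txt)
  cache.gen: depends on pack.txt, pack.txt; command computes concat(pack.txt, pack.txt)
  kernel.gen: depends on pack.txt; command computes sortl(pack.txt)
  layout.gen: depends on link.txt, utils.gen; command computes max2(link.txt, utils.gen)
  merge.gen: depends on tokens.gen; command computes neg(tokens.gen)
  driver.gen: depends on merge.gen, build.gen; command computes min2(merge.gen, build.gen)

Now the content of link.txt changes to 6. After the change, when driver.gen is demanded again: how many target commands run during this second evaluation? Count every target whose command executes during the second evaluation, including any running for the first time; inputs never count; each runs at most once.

Target commands that run: driver.gen, merge.gen, stats.gen, tokens.gen, utils.gen — 5 in total.

First evaluation (everything demanded from the output):
  patch.gen = mul(8, 8) = 64
  build.gen = absv(64) = 64
  utils.gen = min2(8, -3) = -3
  stats.gen = min2(64, -3) = -3
  tokens.gen = neg(-3) = 3
  merge.gen = neg(3) = -3
  driver.gen = min2(-3, 64) = -3

Propagation after the edit:
  utils.gen: runs — link.txt -3->6; result 6.
  stats.gen: runs — utils.gen -3->6; result 6.
  tokens.gen: runs — stats.gen -3->6; result -6.
  merge.gen: runs — tokens.gen 3->-6; result 6.
  driver.gen: runs — merge.gen -3->6; result 6.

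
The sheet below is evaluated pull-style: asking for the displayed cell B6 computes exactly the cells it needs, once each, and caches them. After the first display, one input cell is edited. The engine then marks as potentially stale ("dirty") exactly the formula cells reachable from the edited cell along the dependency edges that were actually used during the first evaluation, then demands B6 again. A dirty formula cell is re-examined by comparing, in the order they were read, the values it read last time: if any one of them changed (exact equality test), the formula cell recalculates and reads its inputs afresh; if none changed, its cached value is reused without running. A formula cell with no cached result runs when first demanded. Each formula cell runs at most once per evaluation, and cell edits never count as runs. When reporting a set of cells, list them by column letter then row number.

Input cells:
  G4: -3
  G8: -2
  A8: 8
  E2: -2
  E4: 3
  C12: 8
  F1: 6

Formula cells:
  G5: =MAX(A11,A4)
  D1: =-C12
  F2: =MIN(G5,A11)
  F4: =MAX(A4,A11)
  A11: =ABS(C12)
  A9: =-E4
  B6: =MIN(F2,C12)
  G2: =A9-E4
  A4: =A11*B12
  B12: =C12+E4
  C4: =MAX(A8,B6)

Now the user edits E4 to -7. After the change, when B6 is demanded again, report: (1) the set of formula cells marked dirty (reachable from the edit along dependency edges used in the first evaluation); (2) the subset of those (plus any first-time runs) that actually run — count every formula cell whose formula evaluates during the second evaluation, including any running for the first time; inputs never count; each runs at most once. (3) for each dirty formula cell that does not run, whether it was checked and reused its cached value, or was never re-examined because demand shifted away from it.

First demand of the output computes:
  A11 = ABS(8) = 8
  B12 = 8 + 3 = 11
  A4 = 8 * 11 = 88
  G5 = MAX(8, 88) = 88
  F2 = MIN(88, 8) = 8
  B6 = MIN(8, 8) = 8

After the edit, cleaning proceeds:
  B12: a read changed (E4 3->-7) — executes, giving 1.
  A4: a read changed (B12 11->1) — executes, giving 8.
  G5: a read changed (A4 88->8) — executes, giving 8.
  F2: a read changed (G5 88->8) — executes, giving 8 — identical to its old value.
  B6: dirty, but its reads are unchanged (F2 unchanged, C12 unchanged); cached 8 stands.

Note the absorption at F2: it re-runs yet its value is the same, leaving the output's value untouched.

The edit dirties: A4, B6, B12, F2, G5.
4 formula cells run: A4, B12, F2, G5.
Cache hits after checking: B6.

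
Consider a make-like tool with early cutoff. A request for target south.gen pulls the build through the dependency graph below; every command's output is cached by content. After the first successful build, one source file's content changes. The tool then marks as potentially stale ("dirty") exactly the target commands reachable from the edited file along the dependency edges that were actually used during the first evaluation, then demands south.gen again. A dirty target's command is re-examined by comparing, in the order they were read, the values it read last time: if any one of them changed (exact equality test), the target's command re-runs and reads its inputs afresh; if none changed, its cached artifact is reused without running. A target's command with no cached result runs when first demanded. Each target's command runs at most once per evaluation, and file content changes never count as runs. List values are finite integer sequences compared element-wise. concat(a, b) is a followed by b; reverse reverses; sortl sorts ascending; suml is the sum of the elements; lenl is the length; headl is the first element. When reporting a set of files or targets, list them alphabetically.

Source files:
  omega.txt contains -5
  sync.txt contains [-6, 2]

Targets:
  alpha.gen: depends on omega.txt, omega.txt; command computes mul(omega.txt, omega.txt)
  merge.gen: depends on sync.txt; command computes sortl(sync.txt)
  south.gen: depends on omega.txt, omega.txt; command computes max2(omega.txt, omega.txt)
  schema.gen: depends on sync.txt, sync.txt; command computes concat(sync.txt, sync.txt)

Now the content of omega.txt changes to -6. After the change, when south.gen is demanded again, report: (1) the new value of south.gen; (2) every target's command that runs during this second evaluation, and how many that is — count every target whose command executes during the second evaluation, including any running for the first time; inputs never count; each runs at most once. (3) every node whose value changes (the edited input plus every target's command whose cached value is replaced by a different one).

Demanding south.gen again yields -6.
1 target commands run: south.gen.
The nodes whose values change: omega.txt, south.gen.

First demand of the output computes:
  south.gen = max2(-5, -5) = -5

After the edit, cleaning proceeds:
  south.gen: a read changed (omega.txt -5->-6; omega.txt -5->-6) — executes, giving -6.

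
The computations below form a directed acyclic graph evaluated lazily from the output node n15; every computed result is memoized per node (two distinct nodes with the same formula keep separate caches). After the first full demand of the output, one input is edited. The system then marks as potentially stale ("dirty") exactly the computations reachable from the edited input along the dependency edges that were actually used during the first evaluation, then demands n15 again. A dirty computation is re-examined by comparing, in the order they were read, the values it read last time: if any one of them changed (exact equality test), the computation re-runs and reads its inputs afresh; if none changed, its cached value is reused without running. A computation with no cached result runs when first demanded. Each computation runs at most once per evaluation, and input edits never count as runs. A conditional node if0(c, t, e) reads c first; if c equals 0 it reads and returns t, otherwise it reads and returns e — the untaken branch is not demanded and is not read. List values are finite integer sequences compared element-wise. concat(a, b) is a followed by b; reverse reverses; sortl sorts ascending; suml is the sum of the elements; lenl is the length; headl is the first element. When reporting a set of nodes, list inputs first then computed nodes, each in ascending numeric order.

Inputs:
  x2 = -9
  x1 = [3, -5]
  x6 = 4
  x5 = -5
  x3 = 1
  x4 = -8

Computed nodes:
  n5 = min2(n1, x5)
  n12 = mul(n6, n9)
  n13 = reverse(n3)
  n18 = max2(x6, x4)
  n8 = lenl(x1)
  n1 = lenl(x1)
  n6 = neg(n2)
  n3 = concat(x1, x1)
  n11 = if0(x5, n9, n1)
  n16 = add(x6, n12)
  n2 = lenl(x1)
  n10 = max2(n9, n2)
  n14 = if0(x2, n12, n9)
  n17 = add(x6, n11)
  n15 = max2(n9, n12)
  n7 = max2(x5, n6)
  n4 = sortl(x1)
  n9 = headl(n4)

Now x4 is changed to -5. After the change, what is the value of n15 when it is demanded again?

Demanding n15 again yields 10.
Note the shortcut — x4 feeds only undemanded nodes, so no recomputation happens.

First demand of the output computes:
  n2 = lenl([3, -5]) = 2
  n4 = sortl([3, -5]) = [-5, 3]
  n6 = neg(2) = -2
  n9 = headl([-5, 3]) = -5
  n12 = mul(-2, -5) = 10
  n15 = max2(-5, 10) = 10

After the edit, cleaning proceeds:
  x4 only reaches undemanded nodes; the second demand re-runs nothing.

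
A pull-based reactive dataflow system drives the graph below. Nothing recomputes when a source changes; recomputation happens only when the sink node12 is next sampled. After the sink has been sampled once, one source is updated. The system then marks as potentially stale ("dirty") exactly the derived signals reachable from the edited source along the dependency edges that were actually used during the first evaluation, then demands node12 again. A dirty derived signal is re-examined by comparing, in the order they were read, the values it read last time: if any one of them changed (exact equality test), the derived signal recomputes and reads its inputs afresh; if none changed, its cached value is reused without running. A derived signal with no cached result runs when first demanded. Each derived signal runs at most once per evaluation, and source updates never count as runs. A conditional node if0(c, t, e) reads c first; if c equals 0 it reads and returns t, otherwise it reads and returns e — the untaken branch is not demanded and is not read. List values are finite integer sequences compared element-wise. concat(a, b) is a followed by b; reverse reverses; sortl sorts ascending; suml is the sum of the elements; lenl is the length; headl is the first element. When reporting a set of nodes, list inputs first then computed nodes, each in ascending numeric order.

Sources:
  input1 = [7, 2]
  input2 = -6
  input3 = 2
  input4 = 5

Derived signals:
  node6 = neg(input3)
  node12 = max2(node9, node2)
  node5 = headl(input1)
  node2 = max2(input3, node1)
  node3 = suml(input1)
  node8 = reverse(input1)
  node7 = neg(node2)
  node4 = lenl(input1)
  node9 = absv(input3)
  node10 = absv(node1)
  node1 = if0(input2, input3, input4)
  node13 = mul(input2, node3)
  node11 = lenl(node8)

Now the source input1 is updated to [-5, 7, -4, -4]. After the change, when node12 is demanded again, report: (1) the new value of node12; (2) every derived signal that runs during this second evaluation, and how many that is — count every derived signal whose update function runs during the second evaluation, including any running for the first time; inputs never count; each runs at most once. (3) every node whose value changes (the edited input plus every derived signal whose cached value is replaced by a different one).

New value of node12: 5.
Derived signals that run: none — 0 in total.
Values that change: input1.
Key observation: input1 is never demanded by the output, so the edit triggers no recomputation at all.

First evaluation (everything demanded from the output):
  node1 = if0(input2=-6 -> else branch input4) = 5
  node2 = max2(2, 5) = 5
  node9 = absv(2) = 2
  node12 = max2(2, 5) = 5

Propagation after the edit:
  input1 feeds no computation that the output demands — nothing is marked dirty and nothing runs.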